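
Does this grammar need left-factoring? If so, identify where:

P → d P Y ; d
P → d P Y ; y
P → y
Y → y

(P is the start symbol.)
Yes, P has productions with common prefix 'd P Y ;'

Left-factoring is needed when two productions for the same non-terminal
share a common prefix on the right-hand side.

Productions for P:
  P → d P Y ; d
  P → d P Y ; y
  P → y

Found common prefix 'd P Y ;' in productions for P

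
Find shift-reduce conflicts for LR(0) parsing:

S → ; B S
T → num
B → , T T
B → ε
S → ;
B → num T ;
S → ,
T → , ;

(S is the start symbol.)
A shift-reduce conflict occurs when an LR(0) state has both:
  - a complete (reduce) item [A → α .] (dot at the end), and
  - a shift item [B → β . c γ] (dot before a terminal).

Augment with S' → S and build the canonical LR(0) collection (I0 = CLOSURE({[S' → . S]}), then GOTO on every symbol after a dot until no new states appear). It has 15 states:
  I0: { [S → . ,], [S → . ; B S], [S → . ;], [S' → . S] }  — shift
  I1: { [S → , .] }  — reduce
  I2: { [B → . , T T], [B → . num T ;], [B → .], [S → ; . B S], [S → ; .] }  — shift, 2 reduces
  I3: { [S' → S .] }  — accept
  I4: { [B → , . T T], [T → . , ;], [T → . num] }  — shift
  I5: { [S → . ,], [S → . ; B S], [S → . ;], [S → ; B . S] }  — shift
  I6: { [B → num . T ;], [T → . , ;], [T → . num] }  — shift
  I7: { [T → , . ;] }  — shift
  I8: { [B → num T . ;] }  — shift
  I9: { [T → num .] }  — reduce
  I10: { [B → num T ; .] }  — reduce
  I11: { [T → , ; .] }  — reduce
  I12: { [S → ; B S .] }  — reduce
  I13: { [B → , T . T], [T → . , ;], [T → . num] }  — shift
  I14: { [B → , T T .] }  — reduce

I2 contains reduce items [B → .], [S → ; .] and shift items [B → . , T T], [B → . num T ;] — shift-reduce conflict.

Answer: Yes — I2: [B → .] vs [B → . , T T]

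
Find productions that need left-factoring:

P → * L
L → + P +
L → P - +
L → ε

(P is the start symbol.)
Left-factoring is needed when two productions for the same non-terminal
share a common prefix on the right-hand side.

Productions for L:
  L → + P +
  L → P - +
  L → ε

No common prefixes found.

Answer: No, left-factoring is not needed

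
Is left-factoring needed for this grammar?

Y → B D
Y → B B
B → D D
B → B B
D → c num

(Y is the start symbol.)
Left-factoring is needed when two productions for the same non-terminal
share a common prefix on the right-hand side.

Productions for Y:
  Y → B D
  Y → B B
Productions for B:
  B → D D
  B → B B

Found common prefix 'B' in productions for Y

Answer: Yes, Y has productions with common prefix 'B'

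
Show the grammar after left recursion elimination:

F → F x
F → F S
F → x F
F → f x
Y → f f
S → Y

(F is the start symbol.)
F is directly left-recursive. The standard transformation for
  A → A α₁ | ... | A α_m | β₁ | ... | β_n
is
  A  → β₁ A' | ... | β_n A'
  A' → α₁ A' | ... | α_m A' | ε

F → x F becomes F → x F F'
F → f x becomes F → f x F'
F → F x becomes F' → x F'
F → F S becomes F' → S F'
Add F' → ε

Productions for other non-terminals are unchanged:
  Y → f f
  S → Y

Resulting grammar:
F → x F F'
F → f x F'
F' → x F'
F' → S F'
F' → ε
Y → f f
S → Y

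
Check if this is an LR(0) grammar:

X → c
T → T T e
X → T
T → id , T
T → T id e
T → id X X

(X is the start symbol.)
A grammar is LR(0) if no state in the canonical LR(0) collection has:
  - both a shift item (dot before a terminal) and a complete item (shift-reduce conflict), or
  - two or more complete items (reduce-reduce conflict; the accept item [X' → X .] counts as a complete item here).

Augment with X' → X and build the canonical LR(0) collection (I0 = CLOSURE({[X' → . X]}), then GOTO on every symbol after a dot until no new states appear). It has 13 states:
  I0: { [T → . T T e], [T → . T id e], [T → . id , T], [T → . id X X], [X → . T], [X → . c], [X' → . X] }  — shift
  I1: { [T → . T T e], [T → . T id e], [T → . id , T], [T → . id X X], [T → T . T e], [T → T . id e], [X → T .] }  — shift, reduce
  I2: { [X' → X .] }  — accept
  I3: { [X → c .] }  — reduce
  I4: { [T → . T T e], [T → . T id e], [T → . id , T], [T → . id X X], [T → id . , T], [T → id . X X], [X → . T], [X → . c] }  — shift
  I5: { [T → . T T e], [T → . T id e], [T → . id , T], [T → . id X X], [T → id , . T] }  — shift
  I6: { [T → . T T e], [T → . T id e], [T → . id , T], [T → . id X X], [T → id X . X], [X → . T], [X → . c] }  — shift
  I7: { [T → id X X .] }  — reduce
  I8: { [T → . T T e], [T → . T id e], [T → . id , T], [T → . id X X], [T → T . T e], [T → T . id e], [T → id , T .] }  — shift, reduce
  I9: { [T → . T T e], [T → . T id e], [T → . id , T], [T → . id X X], [T → T . T e], [T → T . id e], [T → T T . e] }  — shift
  I10: { [T → . T T e], [T → . T id e], [T → . id , T], [T → . id X X], [T → T id . e], [T → id . , T], [T → id . X X], [X → . T], [X → . c] }  — shift
  I11: { [T → T id e .] }  — reduce
  I12: { [T → T T e .] }  — reduce

Conflict in state I1:
  Shift-reduce conflict between [X → T .] and [T → T . id e]
So the grammar is NOT LR(0).

Answer: No. Shift-reduce conflict between [X → T .] and [T → T . id e]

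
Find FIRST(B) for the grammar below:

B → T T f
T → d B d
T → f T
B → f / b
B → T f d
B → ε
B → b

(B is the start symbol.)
FIRST sets of the other non-terminals involved (by the same procedure, iterated to a fixed point):
  FIRST(T) = { 'd', 'f' }

From B → T T f:
  - T is a non-terminal: add FIRST(T) \ {ε} = { 'd', 'f' }
    T is not nullable, so stop
From B → f / b:
  - f is a terminal: add 'f' and stop
From B → T f d:
  - T is a non-terminal: add FIRST(T) \ {ε} = { 'd', 'f' }
    T is not nullable, so stop
From B → ε:
  - ε-production, so ε ∈ FIRST(B)
From B → b:
  - b is a terminal: add 'b' and stop

Collecting: FIRST(B) = { 'b', 'd', 'f', ε }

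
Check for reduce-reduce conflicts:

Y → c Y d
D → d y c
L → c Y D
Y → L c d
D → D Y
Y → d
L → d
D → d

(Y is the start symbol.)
Yes — I4: [L → d .] vs [Y → d .]; I7: [D → d .] vs [Y → c Y d .]

A reduce-reduce conflict occurs when an LR(0) state has two complete items [A → α .] and [B → β .] — both call for a reduction, and with no lookahead the parser cannot choose between them.

Augment with Y' → Y and build the canonical LR(0) collection (I0 = CLOSURE({[Y' → . Y]}), then GOTO on every symbol after a dot until no new states appear). It has 13 states:
  I0: { [L → . c Y D], [L → . d], [Y → . L c d], [Y → . c Y d], [Y → . d], [Y' → . Y] }  — shift
  I1: { [Y → L . c d] }  — shift
  I2: { [Y' → Y .] }  — accept
  I3: { [L → . c Y D], [L → . d], [L → c . Y D], [Y → . L c d], [Y → . c Y d], [Y → . d], [Y → c . Y d] }  — shift
  I4: { [L → d .], [Y → d .] }  — 2 reduces
  I5: { [D → . D Y], [D → . d y c], [D → . d], [L → c Y . D], [Y → c Y . d] }  — shift
  I6: { [D → D . Y], [L → . c Y D], [L → . d], [L → c Y D .], [Y → . L c d], [Y → . c Y d], [Y → . d] }  — shift, reduce
  I7: { [D → d . y c], [D → d .], [Y → c Y d .] }  — shift, 2 reduces
  I8: { [D → d y . c] }  — shift
  I9: { [D → d y c .] }  — reduce
  I10: { [D → D Y .] }  — reduce
  I11: { [Y → L c . d] }  — shift
  I12: { [Y → L c d .] }  — reduce

I4 contains complete items [L → d .], [Y → d .] — reduce-reduce conflict.
I7 contains complete items [D → d .], [Y → c Y d .] — reduce-reduce conflict.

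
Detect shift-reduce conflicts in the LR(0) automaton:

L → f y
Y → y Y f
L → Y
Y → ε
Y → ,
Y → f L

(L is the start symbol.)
Augment with L' → L and build the canonical LR(0) collection (I0 = CLOSURE({[L' → . L]}), then GOTO on every symbol after a dot until no new states appear). It has 11 states:
  I0: { [L → . Y], [L → . f y], [L' → . L], [Y → . ,], [Y → . f L], [Y → . y Y f], [Y → .] }  — shift, reduce
  I1: { [Y → , .] }  — reduce
  I2: { [L' → L .] }  — accept
  I3: { [L → Y .] }  — reduce
  I4: { [L → . Y], [L → . f y], [L → f . y], [Y → . ,], [Y → . f L], [Y → . y Y f], [Y → .], [Y → f . L] }  — shift, reduce
  I5: { [Y → . ,], [Y → . f L], [Y → . y Y f], [Y → .], [Y → y . Y f] }  — shift, reduce
  I6: { [Y → y Y . f] }  — shift
  I7: { [L → . Y], [L → . f y], [Y → . ,], [Y → . f L], [Y → . y Y f], [Y → .], [Y → f . L] }  — shift, reduce
  I8: { [Y → f L .] }  — reduce
  I9: { [Y → y Y f .] }  — reduce
  I10: { [L → f y .], [Y → . ,], [Y → . f L], [Y → . y Y f], [Y → .], [Y → y . Y f] }  — shift, 2 reduces

I0 contains reduce item [Y → .] and shift items [L → . f y], [Y → . ,], [Y → . f L], [Y → . y Y f] — shift-reduce conflict.
I4 contains reduce item [Y → .] and shift items [L → . f y], [L → f . y], [Y → . ,], [Y → . f L], [Y → . y Y f] — shift-reduce conflict.
I5 contains reduce item [Y → .] and shift items [Y → . ,], [Y → . f L], [Y → . y Y f] — shift-reduce conflict.
I7 contains reduce item [Y → .] and shift items [L → . f y], [Y → . ,], [Y → . f L], [Y → . y Y f] — shift-reduce conflict.
I10 contains reduce items [L → f y .], [Y → .] and shift items [Y → . ,], [Y → . f L], [Y → . y Y f] — shift-reduce conflict.

Answer: Yes — I0: [Y → .] vs [L → . f y]; I4: [Y → .] vs [L → . f y]; I5: [Y → .] vs [Y → . ,]; I7: [Y → .] vs [L → . f y]; I10: [L → f y .] vs [Y → . ,]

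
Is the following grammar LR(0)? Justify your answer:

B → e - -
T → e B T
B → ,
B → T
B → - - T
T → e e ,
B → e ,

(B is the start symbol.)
No. Reduce-reduce conflict: [B → , .] and [B → e , .]

A grammar is LR(0) if no state in the canonical LR(0) collection has:
  - both a shift item (dot before a terminal) and a complete item (shift-reduce conflict), or
  - two or more complete items (reduce-reduce conflict; the accept item [B' → B .] counts as a complete item here).

Augment with B' → B and build the canonical LR(0) collection (I0 = CLOSURE({[B' → . B]}), then GOTO on every symbol after a dot until no new states appear). It has 16 states:
  I0: { [B → . ,], [B → . - - T], [B → . T], [B → . e ,], [B → . e - -], [B' → . B], [T → . e B T], [T → . e e ,] }  — shift
  I1: { [B → , .] }  — reduce
  I2: { [B → - . - T] }  — shift
  I3: { [B' → B .] }  — accept
  I4: { [B → T .] }  — reduce
  I5: { [B → . ,], [B → . - - T], [B → . T], [B → . e ,], [B → . e - -], [B → e . ,], [B → e . - -], [T → . e B T], [T → . e e ,], [T → e . B T], [T → e . e ,] }  — shift
  I6: { [B → , .], [B → e , .] }  — 2 reduces
  I7: { [B → - . - T], [B → e - . -] }  — shift
  I8: { [T → . e B T], [T → . e e ,], [T → e B . T] }  — shift
  I9: { [B → . ,], [B → . - - T], [B → . T], [B → . e ,], [B → . e - -], [B → e . ,], [B → e . - -], [T → . e B T], [T → . e e ,], [T → e . B T], [T → e . e ,], [T → e e . ,] }  — shift
  I10: { [B → , .], [B → e , .], [T → e e , .] }  — 3 reduces
  I11: { [T → e B T .] }  — reduce
  I12: { [B → . ,], [B → . - - T], [B → . T], [B → . e ,], [B → . e - -], [T → . e B T], [T → . e e ,], [T → e . B T], [T → e . e ,] }  — shift
  I13: { [B → - - . T], [B → e - - .], [T → . e B T], [T → . e e ,] }  — shift, reduce
  I14: { [B → - - T .] }  — reduce
  I15: { [B → - - . T], [T → . e B T], [T → . e e ,] }  — shift

Conflict in state I6:
  Reduce-reduce conflict: [B → , .] and [B → e , .]
So the grammar is NOT LR(0).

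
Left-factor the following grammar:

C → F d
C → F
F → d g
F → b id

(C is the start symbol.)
C → F C'
C' → d
C' → ε
F → d g
F → b id

Left-factoring transforms A → αβ₁ | αβ₂ into A → αA' and A' → β₁ | β₂
(α is the longest common prefix among the alternatives). Repeat until
no nonterminal has two alternatives with a common prefix.

Round 1: C has alternatives sharing prefix 'F'. Introduce C': C → F C'
  Add: C' → d
  Add: C' → ε

No remaining common prefixes — done.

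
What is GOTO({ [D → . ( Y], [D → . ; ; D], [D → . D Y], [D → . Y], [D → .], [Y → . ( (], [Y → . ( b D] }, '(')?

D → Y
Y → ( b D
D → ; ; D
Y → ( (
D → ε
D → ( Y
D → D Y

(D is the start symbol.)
{ [D → ( . Y], [Y → ( . (], [Y → ( . b D], [Y → . ( (], [Y → . ( b D] }

GOTO(I, '(') = CLOSURE({ [A → αX.β] : [A → α.Xβ] ∈ I, X = '(' })

Items with dot before '(', with the dot advanced:
  [D → . ( Y] → [D → ( . Y]
  [Y → . ( (] → [Y → ( . (]
  [Y → . ( b D] → [Y → ( . b D]
Closure of the advanced items:
  [D → ( . Y] has the dot before Y: add [Y → . ( b D], [Y → . ( (]

GOTO = { [D → ( . Y], [Y → ( . (], [Y → ( . b D], [Y → . ( (], [Y → . ( b D] }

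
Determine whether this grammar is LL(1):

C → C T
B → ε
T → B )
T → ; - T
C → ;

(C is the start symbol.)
A grammar is LL(1) if for each non-terminal N with multiple productions, the predict sets of those productions are pairwise disjoint, where PREDICT(N → α) = (FIRST(α) \ {ε}) ∪ (FOLLOW(N) if α ⇒* ε).

Relevant sets:
  FIRST(C) = { ';' }
  FIRST(B) = { ε }

For C:
  PREDICT(C → C T) = { ';' }
  PREDICT(C → ';') = { ';' }
For T:
  PREDICT(T → B ')') = { ')' }
  PREDICT(T → ';' '-' T) = { ';' }
B has a single production, so nothing to check there.

Conflict found: Predict set conflict for C: { ';' }
The grammar is NOT LL(1).

Answer: No. Predict set conflict for C: { ';' }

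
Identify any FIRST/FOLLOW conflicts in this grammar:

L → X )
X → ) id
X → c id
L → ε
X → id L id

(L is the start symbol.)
Yes. L → X ')' with FOLLOW(L) on { 'id' }

Nullable non-terminals: L.
FIRST sets used below: FIRST(X) = { ')', 'c', 'id' }

L: nullable alternative(s) L → ε; FOLLOW(L) = { $, 'id' }
  L → X ): FIRST \ {ε} = { ')', 'c', 'id' } — overlaps FOLLOW(L) on { 'id' }: CONFLICT
  L → ε: FIRST \ {ε} = { } — this is the only nullable alternative, skip

X has no nullable alternative, so no FIRST/FOLLOW check is needed there.

So the grammar has 1 FIRST/FOLLOW conflict (marked CONFLICT above).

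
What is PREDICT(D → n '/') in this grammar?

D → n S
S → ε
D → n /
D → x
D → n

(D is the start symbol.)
PREDICT(D → n '/') = (FIRST(RHS) \ {ε}) ∪ (FOLLOW(D) if ε ∈ FIRST(RHS), i.e. RHS ⇒* ε)
FIRST(n '/') = { 'n' }
ε ∉ FIRST(n '/'), so FOLLOW(D) is not added.
PREDICT(D → n '/') = { 'n' }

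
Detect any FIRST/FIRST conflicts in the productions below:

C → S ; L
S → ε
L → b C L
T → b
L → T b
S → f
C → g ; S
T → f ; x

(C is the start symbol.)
Yes. L → b C L / L → T b on { 'b' }

A FIRST/FIRST conflict occurs when two productions N → α and N → β for the same non-terminal have FIRST(α) ∩ FIRST(β) ≠ ∅ (with ε ∈ FIRST of a nullable right-hand side, so two nullable alternatives also conflict).

FIRST sets of the non-terminals at (or reachable through a nullable prefix from) the front of some alternative:
  FIRST(S) = { 'f', ε }
  FIRST(T) = { 'b', 'f' }

Productions for C:
  C → S ; L: FIRST = { ';', 'f' }
  C → g ; S: FIRST = { 'g' }
Productions for S:
  S → ε: FIRST = { ε }
  S → f: FIRST = { 'f' }
Productions for L:
  L → b C L: FIRST = { 'b' }
  L → T b: FIRST = { 'b', 'f' }
Productions for T:
  T → b: FIRST = { 'b' }
  T → f ; x: FIRST = { 'f' }

Conflict for L: L → b C L and L → T b
  Overlap: { 'b' }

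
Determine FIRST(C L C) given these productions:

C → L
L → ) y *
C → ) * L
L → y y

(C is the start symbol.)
FIRST sets of the non-terminals involved (from the grammar, by fixed-point iteration):
  FIRST(C) = { ')', 'y' }

To compute FIRST(C L C), process the symbols left to right:
Symbol C is a non-terminal. Add FIRST(C) \ {ε} = { ')', 'y' }
C is not nullable (ε ∉ FIRST(C)), so stop here.
FIRST(C L C) = { ')', 'y' }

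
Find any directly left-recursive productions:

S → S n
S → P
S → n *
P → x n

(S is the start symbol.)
Direct left recursion occurs when N → N α for some non-terminal N (the right-hand side begins with the left-hand side itself).

S → S n: LEFT RECURSIVE (starts with S)
S → P: starts with P
S → n *: starts with n
P → x n: starts with x

The grammar has direct left recursion on: S.

Answer: Yes, S is left-recursive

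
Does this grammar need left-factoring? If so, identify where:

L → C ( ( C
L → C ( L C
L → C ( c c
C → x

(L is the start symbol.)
Yes, L has productions with common prefix 'C ('

Left-factoring is needed when two productions for the same non-terminal
share a common prefix on the right-hand side.

Productions for L:
  L → C ( ( C
  L → C ( L C
  L → C ( c c

Found common prefix 'C (' in productions for L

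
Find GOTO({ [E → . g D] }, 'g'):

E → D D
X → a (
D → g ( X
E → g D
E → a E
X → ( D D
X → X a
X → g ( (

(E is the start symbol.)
GOTO(I, 'g') = CLOSURE({ [A → αX.β] : [A → α.Xβ] ∈ I, X = 'g' })

Items with dot before 'g', with the dot advanced:
  [E → . g D] → [E → g . D]
Closure of the advanced items:
  [E → g . D] has the dot before D: add [D → . g ( X]

GOTO = { [D → . g ( X], [E → g . D] }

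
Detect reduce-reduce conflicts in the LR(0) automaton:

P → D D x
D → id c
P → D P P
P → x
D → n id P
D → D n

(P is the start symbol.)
A reduce-reduce conflict occurs when an LR(0) state has two complete items [A → α .] and [B → β .] — both call for a reduction, and with no lookahead the parser cannot choose between them.

Augment with P' → P and build the canonical LR(0) collection (I0 = CLOSURE({[P' → . P]}), then GOTO on every symbol after a dot until no new states appear). It has 14 states:
  I0: { [D → . D n], [D → . id c], [D → . n id P], [P → . D D x], [P → . D P P], [P → . x], [P' → . P] }  — shift
  I1: { [D → . D n], [D → . id c], [D → . n id P], [D → D . n], [P → . D D x], [P → . D P P], [P → . x], [P → D . D x], [P → D . P P] }  — shift
  I2: { [P' → P .] }  — accept
  I3: { [D → id . c] }  — shift
  I4: { [D → n . id P] }  — shift
  I5: { [P → x .] }  — reduce
  I6: { [D → . D n], [D → . id c], [D → . n id P], [D → n id . P], [P → . D D x], [P → . D P P], [P → . x] }  — shift
  I7: { [D → n id P .] }  — reduce
  I8: { [D → id c .] }  — reduce
  I9: { [D → . D n], [D → . id c], [D → . n id P], [D → D . n], [P → . D D x], [P → . D P P], [P → . x], [P → D . D x], [P → D . P P], [P → D D . x] }  — shift
  I10: { [D → . D n], [D → . id c], [D → . n id P], [P → . D D x], [P → . D P P], [P → . x], [P → D P . P] }  — shift
  I11: { [D → D n .], [D → n . id P] }  — shift, reduce
  I12: { [P → D P P .] }  — reduce
  I13: { [P → D D x .], [P → x .] }  — 2 reduces

I13 contains complete items [P → D D x .], [P → x .] — reduce-reduce conflict.

Answer: Yes — I13: [P → D D x .] vs [P → x .]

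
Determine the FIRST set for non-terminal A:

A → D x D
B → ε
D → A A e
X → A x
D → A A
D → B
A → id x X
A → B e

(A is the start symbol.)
{ 'e', 'id', 'x' }

FIRST sets of the other non-terminals involved (by the same procedure, iterated to a fixed point):
  FIRST(D) = { 'e', 'id', 'x', ε }
  FIRST(B) = { ε }

From A → D x D:
  - D is a non-terminal: add FIRST(D) \ {ε} = { 'e', 'id', 'x' }
    D is nullable, so continue to the next symbol
  - x is a terminal: add 'x' and stop
From A → id x X:
  - id is a terminal: add 'id' and stop
From A → B e:
  - B is a non-terminal: add FIRST(B) \ {ε} = { }
    B is nullable, so continue to the next symbol
  - e is a terminal: add 'e' and stop

Collecting: FIRST(A) = { 'e', 'id', 'x' }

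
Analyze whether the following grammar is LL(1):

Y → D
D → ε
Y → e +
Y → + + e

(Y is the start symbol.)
A grammar is LL(1) if for each non-terminal N with multiple productions, the predict sets of those productions are pairwise disjoint, where PREDICT(N → α) = (FIRST(α) \ {ε}) ∪ (FOLLOW(N) if α ⇒* ε).

Relevant sets:
  FIRST(D) = { ε }
  FOLLOW(Y) = { $ }

For Y:
  PREDICT(Y → D) = { $ }
  PREDICT(Y → e '+') = { 'e' }
  PREDICT(Y → '+' '+' e) = { '+' }
D has a single production, so nothing to check there.

All predict sets are disjoint. The grammar IS LL(1).

Answer: Yes, the grammar is LL(1).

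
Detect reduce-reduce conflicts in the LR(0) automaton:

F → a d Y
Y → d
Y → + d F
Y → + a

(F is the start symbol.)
Augment with F' → F and build the canonical LR(0) collection (I0 = CLOSURE({[F' → . F]}), then GOTO on every symbol after a dot until no new states appear). It has 10 states:
  I0: { [F → . a d Y], [F' → . F] }  — shift
  I1: { [F' → F .] }  — accept
  I2: { [F → a . d Y] }  — shift
  I3: { [F → a d . Y], [Y → . + a], [Y → . + d F], [Y → . d] }  — shift
  I4: { [Y → + . a], [Y → + . d F] }  — shift
  I5: { [F → a d Y .] }  — reduce
  I6: { [Y → d .] }  — reduce
  I7: { [Y → + a .] }  — reduce
  I8: { [F → . a d Y], [Y → + d . F] }  — shift
  I9: { [Y → + d F .] }  — reduce

No state contains more than one complete item.

Answer: No reduce-reduce conflicts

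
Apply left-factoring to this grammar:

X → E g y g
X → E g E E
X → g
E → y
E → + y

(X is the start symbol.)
Left-factoring transforms A → αβ₁ | αβ₂ into A → αA' and A' → β₁ | β₂
(α is the longest common prefix among the alternatives). Repeat until
no nonterminal has two alternatives with a common prefix.

Round 1: X has alternatives sharing prefix 'E g'. Introduce X': X → E g X'
  Add: X' → y g
  Add: X' → E E

No remaining common prefixes — done.

Resulting grammar:
X → E g X'
X' → y g
X' → E E
X → g
E → y
E → + y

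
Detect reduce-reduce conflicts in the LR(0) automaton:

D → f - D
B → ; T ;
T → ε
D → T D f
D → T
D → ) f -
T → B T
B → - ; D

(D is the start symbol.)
Yes — I6: [D → T .] vs [T → .]

A reduce-reduce conflict occurs when an LR(0) state has two complete items [A → α .] and [B → β .] — both call for a reduction, and with no lookahead the parser cannot choose between them.

Augment with D' → D and build the canonical LR(0) collection (I0 = CLOSURE({[D' → . D]}), then GOTO on every symbol after a dot until no new states appear). It has 19 states:
  I0: { [B → . - ; D], [B → . ; T ;], [D → . ) f -], [D → . T D f], [D → . T], [D → . f - D], [D' → . D], [T → . B T], [T → .] }  — shift, reduce
  I1: { [D → ) . f -] }  — shift
  I2: { [B → - . ; D] }  — shift
  I3: { [B → . - ; D], [B → . ; T ;], [B → ; . T ;], [T → . B T], [T → .] }  — shift, reduce
  I4: { [B → . - ; D], [B → . ; T ;], [T → . B T], [T → .], [T → B . T] }  — shift, reduce
  I5: { [D' → D .] }  — accept
  I6: { [B → . - ; D], [B → . ; T ;], [D → . ) f -], [D → . T D f], [D → . T], [D → . f - D], [D → T . D f], [D → T .], [T → . B T], [T → .] }  — shift, 2 reduces
  I7: { [D → f . - D] }  — shift
  I8: { [B → . - ; D], [B → . ; T ;], [D → . ) f -], [D → . T D f], [D → . T], [D → . f - D], [D → f - . D], [T → . B T], [T → .] }  — shift, reduce
  I9: { [D → f - D .] }  — reduce
  I10: { [D → T D . f] }  — shift
  I11: { [D → T D f .] }  — reduce
  I12: { [T → B T .] }  — reduce
  I13: { [B → ; T . ;] }  — shift
  I14: { [B → ; T ; .] }  — reduce
  I15: { [B → - ; . D], [B → . - ; D], [B → . ; T ;], [D → . ) f -], [D → . T D f], [D → . T], [D → . f - D], [T → . B T], [T → .] }  — shift, reduce
  I16: { [B → - ; D .] }  — reduce
  I17: { [D → ) f . -] }  — shift
  I18: { [D → ) f - .] }  — reduce

I6 contains complete items [D → T .], [T → .] — reduce-reduce conflict.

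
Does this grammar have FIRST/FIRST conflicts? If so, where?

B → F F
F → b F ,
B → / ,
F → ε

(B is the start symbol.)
No FIRST/FIRST conflicts.

A FIRST/FIRST conflict occurs when two productions N → α and N → β for the same non-terminal have FIRST(α) ∩ FIRST(β) ≠ ∅ (with ε ∈ FIRST of a nullable right-hand side, so two nullable alternatives also conflict).

FIRST sets of the non-terminals at (or reachable through a nullable prefix from) the front of some alternative:
  FIRST(F) = { 'b', ε }

Productions for B:
  B → F F: FIRST = { 'b', ε }
  B → / ,: FIRST = { '/' }
Productions for F:
  F → b F ,: FIRST = { 'b' }
  F → ε: FIRST = { ε }

All alternatives of each non-terminal have pairwise disjoint FIRST sets.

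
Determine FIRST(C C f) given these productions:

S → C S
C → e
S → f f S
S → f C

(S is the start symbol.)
FIRST sets of the non-terminals involved (from the grammar, by fixed-point iteration):
  FIRST(C) = { 'e' }

To compute FIRST(C C f), process the symbols left to right:
Symbol C is a non-terminal. Add FIRST(C) \ {ε} = { 'e' }
C is not nullable (ε ∉ FIRST(C)), so stop here.
FIRST(C C f) = { 'e' }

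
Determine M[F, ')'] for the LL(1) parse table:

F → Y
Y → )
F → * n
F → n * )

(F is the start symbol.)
F → Y

To find M[F, ')'], we find productions for F where ')' is in the predict set (PREDICT(N → α) = (FIRST(α) \ {ε}) ∪ (FOLLOW(N) if α ⇒* ε)).

Relevant sets:
  FIRST(Y) = { ')' }

F → Y: PREDICT = { ')' }
  ')' is in predict set, so this production goes in M[F, ')']
F → * n: PREDICT = { '*' }
F → n * ): PREDICT = { 'n' }

M[F, ')'] = F → Y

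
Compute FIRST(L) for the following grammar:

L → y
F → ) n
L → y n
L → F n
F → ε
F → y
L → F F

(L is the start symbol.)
{ ')', 'n', 'y', ε }

To compute FIRST(L), examine every production with L on the left-hand side, reading each right-hand side left to right until a non-nullable symbol is reached.

FIRST sets of the other non-terminals involved (by the same procedure, iterated to a fixed point):
  FIRST(F) = { ')', 'y', ε }

From L → y:
  - y is a terminal: add 'y' and stop
From L → y n:
  - y is a terminal: add 'y' and stop
From L → F n:
  - F is a non-terminal: add FIRST(F) \ {ε} = { ')', 'y' }
    F is nullable, so continue to the next symbol
  - n is a terminal: add 'n' and stop
From L → F F:
  - F is a non-terminal: add FIRST(F) \ {ε} = { ')', 'y' }
    F is nullable, so continue to the next symbol
  - F is a non-terminal: add FIRST(F) \ {ε} = { ')', 'y' }
    F is nullable and nothing follows, so the whole right-hand side can vanish: ε ∈ FIRST(L)

Collecting: FIRST(L) = { ')', 'n', 'y', ε }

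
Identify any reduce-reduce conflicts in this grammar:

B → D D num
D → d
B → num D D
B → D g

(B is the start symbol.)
A reduce-reduce conflict occurs when an LR(0) state has two complete items [A → α .] and [B → β .] — both call for a reduction, and with no lookahead the parser cannot choose between them.

Augment with B' → B and build the canonical LR(0) collection (I0 = CLOSURE({[B' → . B]}), then GOTO on every symbol after a dot until no new states appear). It has 10 states:
  I0: { [B → . D D num], [B → . D g], [B → . num D D], [B' → . B], [D → . d] }  — shift
  I1: { [B' → B .] }  — accept
  I2: { [B → D . D num], [B → D . g], [D → . d] }  — shift
  I3: { [D → d .] }  — reduce
  I4: { [B → num . D D], [D → . d] }  — shift
  I5: { [B → num D . D], [D → . d] }  — shift
  I6: { [B → num D D .] }  — reduce
  I7: { [B → D D . num] }  — shift
  I8: { [B → D g .] }  — reduce
  I9: { [B → D D num .] }  — reduce

No state contains more than one complete item.

Answer: No reduce-reduce conflicts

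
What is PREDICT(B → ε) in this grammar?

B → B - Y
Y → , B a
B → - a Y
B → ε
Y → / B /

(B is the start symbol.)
{ $, '-', '/', 'a' }

PREDICT(B → ε) = (FIRST(RHS) \ {ε}) ∪ (FOLLOW(B) if ε ∈ FIRST(RHS), i.e. RHS ⇒* ε)
The right-hand side is ε (FIRST(ε) = { ε }), so the predict set is FOLLOW(B) = { $, '-', '/', 'a' }
PREDICT(B → ε) = { $, '-', '/', 'a' }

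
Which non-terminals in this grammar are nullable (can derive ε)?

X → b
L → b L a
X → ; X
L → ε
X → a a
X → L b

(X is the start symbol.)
{ 'L' }

ε-productions: L → ε
So L is immediately nullable.
No further non-terminal can be added: every production for the remaining non-terminals contains a terminal or a non-nullable non-terminal.
Nullable = { 'L' }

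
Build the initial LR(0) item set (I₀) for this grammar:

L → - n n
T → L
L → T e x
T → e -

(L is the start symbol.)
First, augment the grammar with L' → L
I₀ = CLOSURE({ [L' → . L] }):
  [L' → . L] has the dot before L: add [L → . - n n], [L → . T e x]
  [L → . T e x] has the dot before T: add [T → . L], [T → . e -]
No further items can be added.

I₀ = { [L → . - n n], [L → . T e x], [L' → . L], [T → . L], [T → . e -] }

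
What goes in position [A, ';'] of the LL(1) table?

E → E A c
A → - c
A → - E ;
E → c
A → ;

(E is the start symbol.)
To find M[A, ';'], we find productions for A where ';' is in the predict set (PREDICT(N → α) = (FIRST(α) \ {ε}) ∪ (FOLLOW(N) if α ⇒* ε)).

A → - c: PREDICT = { '-' }
A → - E ;: PREDICT = { '-' }
A → ;: PREDICT = { ';' }
  ';' is in predict set, so this production goes in M[A, ';']

M[A, ';'] = A → ;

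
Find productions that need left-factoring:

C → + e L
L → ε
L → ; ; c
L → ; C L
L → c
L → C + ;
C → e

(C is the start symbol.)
Left-factoring is needed when two productions for the same non-terminal
share a common prefix on the right-hand side.

Productions for C:
  C → + e L
  C → e
Productions for L:
  L → ε
  L → ; ; c
  L → ; C L
  L → c
  L → C + ;

Found common prefix ';' in productions for L

Answer: Yes, L has productions with common prefix ';'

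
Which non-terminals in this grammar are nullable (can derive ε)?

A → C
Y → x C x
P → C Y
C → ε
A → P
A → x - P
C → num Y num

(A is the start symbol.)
{ 'A', 'C' }

A non-terminal is nullable if it can derive ε (the empty string): either it has an ε-production, or it has a production whose right-hand side consists entirely of nullable non-terminals.

ε-productions: C → ε
So C is immediately nullable.
A → C: every symbol on the right is nullable, so A is nullable too.
No further non-terminal can be added: every production for the remaining non-terminals contains a terminal or a non-nullable non-terminal.
Nullable = { 'A', 'C' }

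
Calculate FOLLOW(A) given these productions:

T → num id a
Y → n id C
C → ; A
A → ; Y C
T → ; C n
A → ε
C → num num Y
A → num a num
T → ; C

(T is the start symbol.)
To compute FOLLOW(A), find every occurrence of A on a right-hand side N → α A β: add FIRST(β) \ {ε}, and if β is empty or nullable also add FOLLOW(N). Iterate to a fixed point.

In C → ; A: A is at the end, add FOLLOW(C)

The FOLLOW sets referred to above (computed the same way, to a fixed point):
  FOLLOW(C) = { $, ';', 'n', 'num' }

Taking the union: FOLLOW(A) = { $, ';', 'n', 'num' }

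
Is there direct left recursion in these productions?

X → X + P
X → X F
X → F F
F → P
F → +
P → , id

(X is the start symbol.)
Yes, X is left-recursive

Direct left recursion occurs when N → N α for some non-terminal N (the right-hand side begins with the left-hand side itself).

X → X + P: LEFT RECURSIVE (starts with X)
X → X F: LEFT RECURSIVE (starts with X)
X → F F: starts with F
F → P: starts with P
F → +: starts with '+'
P → , id: starts with ','

The grammar has direct left recursion on: X.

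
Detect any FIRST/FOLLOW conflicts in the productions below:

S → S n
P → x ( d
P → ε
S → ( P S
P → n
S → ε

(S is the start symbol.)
Nullable non-terminals: P, S.
FIRST sets used below: FIRST(S) = { '(', 'n', ε }

P: nullable alternative(s) P → ε; FOLLOW(P) = { $, '(', 'n' }
  P → x ( d: FIRST \ {ε} = { 'x' } — disjoint from FOLLOW(P)
  P → ε: FIRST \ {ε} = { } — this is the only nullable alternative, skip
  P → n: FIRST \ {ε} = { 'n' } — overlaps FOLLOW(P) on { 'n' }: CONFLICT

S: nullable alternative(s) S → ε; FOLLOW(S) = { $, 'n' }
  S → S n: FIRST \ {ε} = { '(', 'n' } — overlaps FOLLOW(S) on { 'n' }: CONFLICT
  S → ( P S: FIRST \ {ε} = { '(' } — disjoint from FOLLOW(S)
  S → ε: FIRST \ {ε} = { } — this is the only nullable alternative, skip

So the grammar has 2 FIRST/FOLLOW conflicts (marked CONFLICT above).

Answer: Yes. S → S n with FOLLOW(S) on { 'n' }; P → n with FOLLOW(P) on { 'n' }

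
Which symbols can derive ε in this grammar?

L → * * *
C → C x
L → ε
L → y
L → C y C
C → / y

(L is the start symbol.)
A non-terminal is nullable if it can derive ε (the empty string): either it has an ε-production, or it has a production whose right-hand side consists entirely of nullable non-terminals.

ε-productions: L → ε
So L is immediately nullable.
No further non-terminal can be added: every production for the remaining non-terminals contains a terminal or a non-nullable non-terminal.
Nullable = { 'L' }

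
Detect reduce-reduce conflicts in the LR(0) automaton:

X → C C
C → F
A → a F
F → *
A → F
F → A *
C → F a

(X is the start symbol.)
Yes — I4: [A → F .] vs [C → F .]; I7: [A → F .] vs [A → a F .]

A reduce-reduce conflict occurs when an LR(0) state has two complete items [A → α .] and [B → β .] — both call for a reduction, and with no lookahead the parser cannot choose between them.

Augment with X' → X and build the canonical LR(0) collection (I0 = CLOSURE({[X' → . X]}), then GOTO on every symbol after a dot until no new states appear). It has 11 states:
  I0: { [A → . F], [A → . a F], [C → . F a], [C → . F], [F → . *], [F → . A *], [X → . C C], [X' → . X] }  — shift
  I1: { [F → * .] }  — reduce
  I2: { [F → A . *] }  — shift
  I3: { [A → . F], [A → . a F], [C → . F a], [C → . F], [F → . *], [F → . A *], [X → C . C] }  — shift
  I4: { [A → F .], [C → F . a], [C → F .] }  — shift, 2 reduces
  I5: { [X' → X .] }  — accept
  I6: { [A → . F], [A → . a F], [A → a . F], [F → . *], [F → . A *] }  — shift
  I7: { [A → F .], [A → a F .] }  — 2 reduces
  I8: { [C → F a .] }  — reduce
  I9: { [X → C C .] }  — reduce
  I10: { [F → A * .] }  — reduce

I4 contains complete items [A → F .], [C → F .] — reduce-reduce conflict.
I7 contains complete items [A → F .], [A → a F .] — reduce-reduce conflict.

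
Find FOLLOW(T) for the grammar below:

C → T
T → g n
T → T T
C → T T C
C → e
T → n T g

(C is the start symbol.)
To compute FOLLOW(T), find every occurrence of T on a right-hand side N → α T β: add FIRST(β) \ {ε}, and if β is empty or nullable also add FOLLOW(N). Iterate to a fixed point.

In C → T: T is at the end, add FOLLOW(C)
In T → T T: T is followed by T, add FIRST(T) \ {ε} = { 'g', 'n' }
In T → T T: T is at the end; this adds FOLLOW(T) to itself — nothing new
In C → T T C: T is followed by T C, add FIRST(T C) \ {ε} = { 'g', 'n' }
In C → T T C: T is followed by C, add FIRST(C) \ {ε} = { 'e', 'g', 'n' }
In T → n T g: T is followed by g, add FIRST(g) \ {ε} = { 'g' }

The FOLLOW sets referred to above (computed the same way, to a fixed point):
  FOLLOW(C) = { $ }

Taking the union: FOLLOW(T) = { $, 'e', 'g', 'n' }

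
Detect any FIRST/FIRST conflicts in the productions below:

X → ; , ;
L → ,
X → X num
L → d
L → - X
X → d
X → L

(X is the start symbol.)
Yes. X → ';' ',' ';' / X → X num on { ';' }; X → X num / X → d on { 'd' }; X → X num / X → L on { ',', '-', 'd' }; X → d / X → L on { 'd' }

FIRST sets of the non-terminals at (or reachable through a nullable prefix from) the front of some alternative:
  FIRST(X) = { ',', '-', ';', 'd' }
  FIRST(L) = { ',', '-', 'd' }

Productions for X:
  X → ; , ;: FIRST = { ';' }
  X → X num: FIRST = { ',', '-', ';', 'd' }
  X → d: FIRST = { 'd' }
  X → L: FIRST = { ',', '-', 'd' }
Productions for L:
  L → ,: FIRST = { ',' }
  L → d: FIRST = { 'd' }
  L → - X: FIRST = { '-' }

Conflict for X: X → ; , ; and X → X num
  Overlap: { ';' }
Conflict for X: X → X num and X → d
  Overlap: { 'd' }
Conflict for X: X → X num and X → L
  Overlap: { ',', '-', 'd' }
Conflict for X: X → d and X → L
  Overlap: { 'd' }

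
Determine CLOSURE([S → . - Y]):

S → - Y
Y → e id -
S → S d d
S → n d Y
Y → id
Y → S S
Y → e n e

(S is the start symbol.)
{ [S → . - Y] }

To compute CLOSURE, for each item [A → α.Bβ] where B is a non-terminal, add [B → .γ] for all productions B → γ; repeat for the newly added items until nothing changes.

Start with: [S → . - Y]
The dot precedes the terminal '-', so nothing is added.

CLOSURE = { [S → . - Y] }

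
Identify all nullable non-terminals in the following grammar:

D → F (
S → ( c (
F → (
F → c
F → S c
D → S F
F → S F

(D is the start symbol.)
None

A non-terminal is nullable if it can derive ε (the empty string): either it has an ε-production, or it has a production whose right-hand side consists entirely of nullable non-terminals.

There are no ε-productions, so no non-terminal can derive ε.
No non-terminals are nullable.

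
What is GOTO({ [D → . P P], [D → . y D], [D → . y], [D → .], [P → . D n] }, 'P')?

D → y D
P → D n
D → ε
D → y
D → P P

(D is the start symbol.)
{ [D → . P P], [D → . y D], [D → . y], [D → .], [D → P . P], [P → . D n] }

GOTO(I, 'P') = CLOSURE({ [A → αX.β] : [A → α.Xβ] ∈ I, X = 'P' })

Items with dot before 'P', with the dot advanced:
  [D → . P P] → [D → P . P]
Closure of the advanced items:
  [D → P . P] has the dot before P: add [P → . D n]
  [P → . D n] has the dot before D: add [D → . y D], [D → .], [D → . y], [D → . P P]

GOTO = { [D → . P P], [D → . y D], [D → . y], [D → .], [D → P . P], [P → . D n] }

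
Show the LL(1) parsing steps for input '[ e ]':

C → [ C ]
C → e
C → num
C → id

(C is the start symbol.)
Stack is shown with the top on the left.

Stack    Input    Action
------------------------
C $      [ e ] $  output C → [ C ]
[ C ] $  [ e ] $  match '['
C ] $    e ] $    output C → e
e ] $    e ] $    match 'e'
] $      ] $      match ']'
$        $        accept

The string is accepted.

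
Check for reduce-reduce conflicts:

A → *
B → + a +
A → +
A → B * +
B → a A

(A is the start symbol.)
No reduce-reduce conflicts

A reduce-reduce conflict occurs when an LR(0) state has two complete items [A → α .] and [B → β .] — both call for a reduction, and with no lookahead the parser cannot choose between them.

Augment with A' → A and build the canonical LR(0) collection (I0 = CLOSURE({[A' → . A]}), then GOTO on every symbol after a dot until no new states appear). It has 11 states:
  I0: { [A → . *], [A → . +], [A → . B * +], [A' → . A], [B → . + a +], [B → . a A] }  — shift
  I1: { [A → * .] }  — reduce
  I2: { [A → + .], [B → + . a +] }  — shift, reduce
  I3: { [A' → A .] }  — accept
  I4: { [A → B . * +] }  — shift
  I5: { [A → . *], [A → . +], [A → . B * +], [B → . + a +], [B → . a A], [B → a . A] }  — shift
  I6: { [B → a A .] }  — reduce
  I7: { [A → B * . +] }  — shift
  I8: { [A → B * + .] }  — reduce
  I9: { [B → + a . +] }  — shift
  I10: { [B → + a + .] }  — reduce

No state contains more than one complete item.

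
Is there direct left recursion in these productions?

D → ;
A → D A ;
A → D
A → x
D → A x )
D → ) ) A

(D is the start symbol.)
No direct left recursion

D → ;: starts with ';'
A → D A ;: starts with D
A → D: starts with D
A → x: starts with x
D → A x ): starts with A
D → ) ) A: starts with ')'

No direct left recursion found.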